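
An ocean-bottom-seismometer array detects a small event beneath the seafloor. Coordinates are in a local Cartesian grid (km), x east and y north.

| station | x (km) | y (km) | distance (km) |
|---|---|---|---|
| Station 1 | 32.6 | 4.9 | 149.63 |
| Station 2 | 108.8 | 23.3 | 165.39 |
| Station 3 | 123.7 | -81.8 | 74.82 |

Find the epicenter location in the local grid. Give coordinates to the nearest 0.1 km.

Circle about each station: (x − 32.6)² + (y − 4.9)² = 149.63²; (x − 108.8)² + (y − 23.3)² = 165.39²; (x − 123.7)² + (y + 81.8)² = 74.82².
Subtracting pairs of circle equations eliminates x²+y² and gives linear equations (the radical axes):
152.4 x + 36.8 y = 6328.84
182.2 x − 173.4 y = 37697.26
Solving the 2×2 system: x ≈ 75.0, y ≈ -138.6 km.

x ≈ 75.0 km, y ≈ -138.6 km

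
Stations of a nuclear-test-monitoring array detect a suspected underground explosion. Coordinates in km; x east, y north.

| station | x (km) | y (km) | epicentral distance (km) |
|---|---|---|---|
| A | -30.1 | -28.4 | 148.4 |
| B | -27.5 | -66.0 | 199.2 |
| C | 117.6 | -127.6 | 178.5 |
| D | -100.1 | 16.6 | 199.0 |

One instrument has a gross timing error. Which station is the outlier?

Solve using three stations at a time. Using A, C, D (subtract circle equations pairwise → linear system) gives (x, y) ≈ (96.1, 49.5).
Distances from that point to each station vs reported:
  A: calculated 148.3 vs reported 148.4 → residual 0.1 km
  B: calculated 169.2 vs reported 199.2 → residual 30.0 km
  C: calculated 178.4 vs reported 178.5 → residual 0.1 km
  D: calculated 198.9 vs reported 199.0 → residual 0.1 km
A, C, D are mutually consistent (residuals ≈ 0); B is off by 30.0 km.

B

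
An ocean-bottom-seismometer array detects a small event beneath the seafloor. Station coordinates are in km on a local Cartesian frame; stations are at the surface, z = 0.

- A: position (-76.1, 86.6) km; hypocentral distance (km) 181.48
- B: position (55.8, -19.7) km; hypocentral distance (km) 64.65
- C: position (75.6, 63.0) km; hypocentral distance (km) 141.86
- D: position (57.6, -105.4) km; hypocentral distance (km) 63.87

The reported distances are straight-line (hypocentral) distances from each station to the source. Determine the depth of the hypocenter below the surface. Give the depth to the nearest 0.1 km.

z ≈ 31.2 km

Each station gives a sphere (x−x_i)² + (y−y_i)² + z² = d_i² (stations at z=0).
Subtracting the A sphere from B and C: z² cancels, leaving linear equations in x and y:
263.8 x − 212.6 y = 18966.33
303.4 x − 47.2 y = 9204.32
Solving: x ≈ 20.396, y ≈ -63.904 km (keep extra digits for the depth step; rounded: 20.4, -63.9).
Then from the A sphere: z² = 181.48² − (x + 76.1)² − (y − 86.6)² with x = 20.396, y = -63.904, so z ≈ 31.178 ≈ 31.2 km.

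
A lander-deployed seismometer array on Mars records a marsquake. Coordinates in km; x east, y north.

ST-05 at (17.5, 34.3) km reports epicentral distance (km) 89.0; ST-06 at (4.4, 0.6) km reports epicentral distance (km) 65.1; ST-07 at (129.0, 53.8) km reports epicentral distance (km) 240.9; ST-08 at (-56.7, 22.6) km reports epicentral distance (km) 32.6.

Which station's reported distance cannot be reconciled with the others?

Solve using three stations at a time. Using ST-05, ST-06, ST-08 (subtract circle equations pairwise → linear system) gives (x, y) ≈ (-59.8, -9.7).
Distances from that point to each station vs reported:
  ST-05: calculated 88.9 vs reported 89.0 → residual 0.1 km
  ST-06: calculated 65.0 vs reported 65.1 → residual 0.1 km
  ST-07: calculated 199.2 vs reported 240.9 → residual 41.7 km
  ST-08: calculated 32.4 vs reported 32.6 → residual 0.2 km
ST-05, ST-06, ST-08 are mutually consistent (residuals ≈ 0); ST-07 is off by 41.7 km.

ST-07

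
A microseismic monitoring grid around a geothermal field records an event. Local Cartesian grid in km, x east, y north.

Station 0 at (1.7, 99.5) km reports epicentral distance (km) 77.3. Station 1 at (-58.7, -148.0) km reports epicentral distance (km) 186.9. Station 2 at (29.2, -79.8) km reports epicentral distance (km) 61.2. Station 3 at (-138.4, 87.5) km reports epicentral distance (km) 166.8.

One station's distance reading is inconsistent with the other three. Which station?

Station 2

Solve using three stations at a time. Using Station 0, Station 1, Station 3 (subtract circle equations pairwise → linear system) gives (x, y) ≈ (15.6, 23.5).
Distances from that point to each station vs reported:
  Station 0: calculated 77.3 vs reported 77.3 → residual 0.0 km
  Station 1: calculated 186.9 vs reported 186.9 → residual 0.0 km
  Station 2: calculated 104.2 vs reported 61.2 → residual 43.0 km
  Station 3: calculated 166.8 vs reported 166.8 → residual 0.0 km
Station 0, Station 1, Station 3 are mutually consistent (residuals ≈ 0); Station 2 is off by 43.0 km.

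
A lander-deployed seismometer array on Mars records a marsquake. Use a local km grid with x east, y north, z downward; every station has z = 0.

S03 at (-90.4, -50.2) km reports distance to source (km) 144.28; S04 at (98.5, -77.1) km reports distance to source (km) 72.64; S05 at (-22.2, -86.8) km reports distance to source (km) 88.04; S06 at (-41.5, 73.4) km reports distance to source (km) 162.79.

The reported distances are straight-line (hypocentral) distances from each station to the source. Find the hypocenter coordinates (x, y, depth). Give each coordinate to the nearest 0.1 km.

(46.3, -55.8, 45.8)

Each station gives a sphere (x−x_i)² + (y−y_i)² + z² = d_i² (stations at z=0).
Subtracting the S03 sphere from S04 and S05: z² cancels, leaving linear equations in x and y:
377.8 x − 53.8 y = 20494.61
136.4 x − 73.2 y = 10400.56
Solving: x ≈ 46.300, y ≈ -55.810 km (keep extra digits for the depth step; rounded: 46.3, -55.8).
Then from the S03 sphere: z² = 144.28² − (x + 90.4)² − (y + 50.2)² with x = 46.300, y = -55.810, so z ≈ 45.808 ≈ 45.8 km.
Check against S06 (with the unrounded solution): distance 162.80 ≈ 162.79 km. ✓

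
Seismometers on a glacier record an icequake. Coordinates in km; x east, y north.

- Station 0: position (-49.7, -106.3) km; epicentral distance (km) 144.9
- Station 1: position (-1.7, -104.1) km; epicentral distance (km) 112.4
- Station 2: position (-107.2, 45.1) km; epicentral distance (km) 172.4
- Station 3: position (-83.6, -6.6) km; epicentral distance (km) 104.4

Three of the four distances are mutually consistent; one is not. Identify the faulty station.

Station 3

Solve using three stations at a time. Using Station 0, Station 1, Station 2 (subtract circle equations pairwise → linear system) gives (x, y) ≈ (57.0, -8.0).
Distances from that point to each station vs reported:
  Station 0: calculated 145.0 vs reported 144.9 → residual 0.1 km
  Station 1: calculated 112.6 vs reported 112.4 → residual 0.2 km
  Station 2: calculated 172.5 vs reported 172.4 → residual 0.1 km
  Station 3: calculated 140.6 vs reported 104.4 → residual 36.2 km
Station 0, Station 1, Station 2 are mutually consistent (residuals ≈ 0); Station 3 is off by 36.2 km.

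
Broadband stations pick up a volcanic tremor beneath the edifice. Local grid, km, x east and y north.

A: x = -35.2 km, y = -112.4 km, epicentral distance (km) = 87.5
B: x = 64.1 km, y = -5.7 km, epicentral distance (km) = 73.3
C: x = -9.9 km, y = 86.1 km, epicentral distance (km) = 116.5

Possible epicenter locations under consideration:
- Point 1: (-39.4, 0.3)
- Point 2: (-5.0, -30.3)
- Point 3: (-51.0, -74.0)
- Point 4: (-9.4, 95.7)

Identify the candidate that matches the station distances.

Point 2

For each candidate, compare |candidate − station| to the reported distance:
Point 1: residuals A 25.3, B 30.4, C 25.8 → max 30.4 km
Point 2: residuals A 0.0, B 0.0, C 0.0 → max 0.0 km
Point 3: residuals A 46.0, B 60.5, C 48.8 → max 60.5 km
Point 4: residuals A 122.2, B 51.9, C 106.9 → max 122.2 km
Only Point 2 has all residuals ≈ 0.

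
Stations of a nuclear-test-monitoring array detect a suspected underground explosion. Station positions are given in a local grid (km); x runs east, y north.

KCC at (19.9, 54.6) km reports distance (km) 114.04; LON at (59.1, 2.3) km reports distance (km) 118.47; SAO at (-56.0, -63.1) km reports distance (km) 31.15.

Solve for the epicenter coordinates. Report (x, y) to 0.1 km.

Circle about each station: (x − 19.9)² + (y − 54.6)² = 114.04²; (x − 59.1)² + (y − 2.3)² = 118.47²; (x + 56.0)² + (y + 63.1)² = 31.15².
Subtracting the KCC equation from the LON and SAO equations removes the quadratic terms:
78.4 x − 104.6 y = -909.09
-151.8 x − 235.4 y = 15775.24
Solving the 2×2 system: x ≈ -54.3, y ≈ -32.0 km.
Check against KCC (with the unrounded x, y): √((x − 19.9)²+(y − 54.6)²) = 114.04 ≈ 114.04 km. ✓

(-54.3, -32.0)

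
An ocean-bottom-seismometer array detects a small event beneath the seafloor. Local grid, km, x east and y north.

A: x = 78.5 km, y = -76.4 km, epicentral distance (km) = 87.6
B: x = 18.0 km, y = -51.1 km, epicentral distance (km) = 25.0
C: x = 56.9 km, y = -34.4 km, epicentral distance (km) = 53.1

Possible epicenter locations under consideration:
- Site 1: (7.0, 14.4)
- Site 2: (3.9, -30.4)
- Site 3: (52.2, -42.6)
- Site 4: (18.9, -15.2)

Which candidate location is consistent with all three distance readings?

Site 2

For each candidate, compare |candidate − station| to the reported distance:
Site 1: residuals A 28.0, B 41.4, C 16.7 → max 41.4 km
Site 2: residuals A 0.0, B 0.0, C 0.1 → max 0.1 km
Site 3: residuals A 44.8, B 10.2, C 43.6 → max 44.8 km
Site 4: residuals A 2.2, B 10.9, C 10.5 → max 10.9 km
Only Site 2 has all residuals ≈ 0.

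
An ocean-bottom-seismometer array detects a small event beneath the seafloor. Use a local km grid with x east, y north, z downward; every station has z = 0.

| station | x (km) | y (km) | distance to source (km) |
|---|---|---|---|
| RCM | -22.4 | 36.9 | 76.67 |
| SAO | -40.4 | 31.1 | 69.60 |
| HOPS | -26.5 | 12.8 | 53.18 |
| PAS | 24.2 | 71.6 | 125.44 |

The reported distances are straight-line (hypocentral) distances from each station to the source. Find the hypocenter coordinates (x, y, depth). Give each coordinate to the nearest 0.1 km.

x ≈ -37.5 km, y ≈ -36.2 km, depth ≈ 17.5 km

Each station gives a sphere (x−x_i)² + (y−y_i)² + z² = d_i² (stations at z=0).
Subtracting the RCM sphere from SAO and HOPS: z² cancels, leaving linear equations in x and y:
-36.0 x − 11.6 y = 1770.13
-8.2 x − 48.2 y = 2052.90
Solving: x ≈ -37.502, y ≈ -36.211 km (keep extra digits for the depth step; rounded: -37.5, -36.2).
Then from the RCM sphere: z² = 76.67² − (x + 22.4)² − (y − 36.9)² with x = -37.502, y = -36.211, so z ≈ 17.464 ≈ 17.5 km.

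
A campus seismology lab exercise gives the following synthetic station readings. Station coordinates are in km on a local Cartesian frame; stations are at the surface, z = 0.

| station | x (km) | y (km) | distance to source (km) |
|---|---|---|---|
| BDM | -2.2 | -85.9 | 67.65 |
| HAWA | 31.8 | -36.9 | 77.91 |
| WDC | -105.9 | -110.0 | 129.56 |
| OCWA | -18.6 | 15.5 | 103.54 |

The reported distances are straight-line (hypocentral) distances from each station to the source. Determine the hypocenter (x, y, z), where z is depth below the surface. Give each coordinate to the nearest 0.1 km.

(-3.0, -64.3, 64.1)

Each station gives a sphere (x−x_i)² + (y−y_i)² + z² = d_i² (stations at z=0).
Subtracting the BDM sphere from HAWA and WDC: z² cancels, leaving linear equations in x and y:
68.0 x + 98.0 y = -6504.25
-207.4 x − 48.2 y = 3721.89
Solving: x ≈ -3.006, y ≈ -64.284 km (keep extra digits for the depth step; rounded: -3.0, -64.3).
Then from the BDM sphere: z² = 67.65² − (x + 2.2)² − (y + 85.9)² with x = -3.006, y = -64.284, so z ≈ 64.099 ≈ 64.1 km.
Check against OCWA (with the unrounded solution): distance 103.52 ≈ 103.54 km. ✓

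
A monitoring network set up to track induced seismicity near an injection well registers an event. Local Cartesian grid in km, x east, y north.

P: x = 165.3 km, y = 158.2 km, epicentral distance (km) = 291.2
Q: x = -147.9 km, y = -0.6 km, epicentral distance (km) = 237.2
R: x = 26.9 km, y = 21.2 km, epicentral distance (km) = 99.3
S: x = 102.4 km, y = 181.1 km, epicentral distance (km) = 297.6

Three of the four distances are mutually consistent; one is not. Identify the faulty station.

Solve using three stations at a time. Using P, Q, S (subtract circle equations pairwise → linear system) gives (x, y) ≈ (60.7, -113.6).
Distances from that point to each station vs reported:
  P: calculated 291.2 vs reported 291.2 → residual 0.0 km
  Q: calculated 237.2 vs reported 237.2 → residual 0.0 km
  R: calculated 139.0 vs reported 99.3 → residual 39.7 km
  S: calculated 297.6 vs reported 297.6 → residual 0.0 km
P, Q, S are mutually consistent (residuals ≈ 0); R is off by 39.7 km.

R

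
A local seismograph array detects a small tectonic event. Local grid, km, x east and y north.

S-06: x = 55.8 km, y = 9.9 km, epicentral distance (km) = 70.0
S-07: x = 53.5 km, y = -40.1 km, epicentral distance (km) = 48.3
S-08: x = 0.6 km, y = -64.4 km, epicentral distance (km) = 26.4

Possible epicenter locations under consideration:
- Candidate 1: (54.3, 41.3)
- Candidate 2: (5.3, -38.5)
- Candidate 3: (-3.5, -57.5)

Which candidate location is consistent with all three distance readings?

Candidate 2

For each candidate, compare |candidate − station| to the reported distance:
Candidate 1: residuals S-06 38.6, S-07 33.1, S-08 92.2 → max 92.2 km
Candidate 2: residuals S-06 0.1, S-07 0.1, S-08 0.1 → max 0.1 km
Candidate 3: residuals S-06 19.8, S-07 11.3, S-08 18.4 → max 19.8 km
Only Candidate 2 has all residuals ≈ 0.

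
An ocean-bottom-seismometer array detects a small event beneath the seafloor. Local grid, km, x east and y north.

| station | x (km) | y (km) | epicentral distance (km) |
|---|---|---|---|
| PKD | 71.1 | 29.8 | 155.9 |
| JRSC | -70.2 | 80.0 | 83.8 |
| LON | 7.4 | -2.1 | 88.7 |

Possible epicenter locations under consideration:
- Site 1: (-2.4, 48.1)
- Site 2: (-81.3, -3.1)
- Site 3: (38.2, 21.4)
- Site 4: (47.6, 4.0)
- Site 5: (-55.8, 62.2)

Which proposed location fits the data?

For each candidate, compare |candidate − station| to the reported distance:
Site 1: residuals PKD 80.2, JRSC 8.9, LON 37.6 → max 80.2 km
Site 2: residuals PKD 0.0, JRSC 0.0, LON 0.0 → max 0.0 km
Site 3: residuals PKD 121.9, JRSC 39.4, LON 50.0 → max 121.9 km
Site 4: residuals PKD 121.0, JRSC 56.4, LON 48.0 → max 121.0 km
Site 5: residuals PKD 24.9, JRSC 60.9, LON 1.5 → max 60.9 km
Only Site 2 has all residuals ≈ 0.

Site 2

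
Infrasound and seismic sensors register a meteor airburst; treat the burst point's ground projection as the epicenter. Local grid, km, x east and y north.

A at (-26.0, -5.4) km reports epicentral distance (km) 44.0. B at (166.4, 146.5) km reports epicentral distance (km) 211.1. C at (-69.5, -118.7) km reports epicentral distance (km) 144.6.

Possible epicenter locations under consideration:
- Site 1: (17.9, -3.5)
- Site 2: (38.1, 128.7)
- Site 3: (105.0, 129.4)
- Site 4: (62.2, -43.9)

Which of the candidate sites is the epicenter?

For each candidate, compare |candidate − station| to the reported distance:
Site 1: residuals A 0.1, B 0.0, C 0.0 → max 0.1 km
Site 2: residuals A 104.6, B 81.6, C 125.2 → max 125.2 km
Site 3: residuals A 144.0, B 147.4, C 158.7 → max 158.7 km
Site 4: residuals A 52.2, B 5.9, C 6.9 → max 52.2 km
Only Site 1 has all residuals ≈ 0.

Site 1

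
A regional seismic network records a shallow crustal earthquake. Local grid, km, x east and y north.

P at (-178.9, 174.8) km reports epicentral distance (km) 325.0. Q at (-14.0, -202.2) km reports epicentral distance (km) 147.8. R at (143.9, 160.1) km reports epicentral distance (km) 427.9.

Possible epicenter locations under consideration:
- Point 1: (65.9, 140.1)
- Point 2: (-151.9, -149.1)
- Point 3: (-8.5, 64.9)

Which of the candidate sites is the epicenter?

Point 2

For each candidate, compare |candidate − station| to the reported distance:
Point 1: residuals P 77.8, Q 203.7, R 347.4 → max 347.4 km
Point 2: residuals P 0.0, Q 0.0, R 0.0 → max 0.0 km
Point 3: residuals P 122.2, Q 119.4, R 248.2 → max 248.2 km
Only Point 2 has all residuals ≈ 0.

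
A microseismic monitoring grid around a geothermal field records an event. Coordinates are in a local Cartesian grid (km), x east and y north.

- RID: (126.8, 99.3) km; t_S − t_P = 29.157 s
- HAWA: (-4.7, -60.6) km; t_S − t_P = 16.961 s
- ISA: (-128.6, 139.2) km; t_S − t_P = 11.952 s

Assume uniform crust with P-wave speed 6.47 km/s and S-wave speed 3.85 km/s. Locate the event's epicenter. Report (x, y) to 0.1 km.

(-140.6, 26.2)

Distance from S−P lag: d = Δt · v_P v_S / (v_P − v_S) = Δt · (6.47·3.85)/(6.47−3.85) ≈ 9.5074·Δt.
So d_RID = 277.21, d_HAWA = 161.26, d_ISA = 113.63 km.
Circle about each station: (x − 126.8)² + (y − 99.3)² = 277.21²; (x + 4.7)² + (y + 60.6)² = 161.26²; (x + 128.6)² + (y − 139.2)² = 113.63².
Subtracting pairs of circle equations eliminates x²+y² and gives linear equations (the radical axes):
-263.0 x − 319.8 y = 28596.32
-510.8 x + 79.8 y = 73909.48
Solving the 2×2 system: x ≈ -140.6, y ≈ 26.2 km.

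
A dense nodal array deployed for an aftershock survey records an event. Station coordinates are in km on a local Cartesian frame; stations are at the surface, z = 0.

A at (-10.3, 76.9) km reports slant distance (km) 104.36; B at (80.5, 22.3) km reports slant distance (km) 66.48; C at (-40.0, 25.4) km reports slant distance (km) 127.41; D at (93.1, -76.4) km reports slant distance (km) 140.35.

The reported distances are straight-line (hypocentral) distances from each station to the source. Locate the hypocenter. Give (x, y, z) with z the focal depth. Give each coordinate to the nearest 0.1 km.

Each station gives a sphere (x−x_i)² + (y−y_i)² + z² = d_i² (stations at z=0).
Subtracting the A sphere from B and C: z² cancels, leaving linear equations in x and y:
181.6 x − 109.2 y = 7429.26
-59.4 x − 103.0 y = -9116.84
Solving: x ≈ 69.896, y ≈ 48.204 km (keep extra digits for the depth step; rounded: 69.9, 48.2).
Then from the A sphere: z² = 104.36² − (x + 10.3)² − (y − 76.9)² with x = 69.896, y = 48.204, so z ≈ 60.301 ≈ 60.3 km.
Check against D (with the unrounded solution): distance 140.36 ≈ 140.35 km. ✓

x ≈ 69.9 km, y ≈ 48.2 km, depth ≈ 60.3 km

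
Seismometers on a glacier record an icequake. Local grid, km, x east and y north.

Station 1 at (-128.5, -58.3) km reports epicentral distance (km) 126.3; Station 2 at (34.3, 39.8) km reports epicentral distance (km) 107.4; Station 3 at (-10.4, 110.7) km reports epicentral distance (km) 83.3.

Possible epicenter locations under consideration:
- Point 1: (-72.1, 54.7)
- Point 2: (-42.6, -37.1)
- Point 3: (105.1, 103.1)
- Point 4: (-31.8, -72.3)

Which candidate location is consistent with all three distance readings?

For each candidate, compare |candidate − station| to the reported distance:
Point 1: residuals Station 1 0.0, Station 2 0.0, Station 3 0.0 → max 0.0 km
Point 2: residuals Station 1 37.8, Station 2 1.4, Station 3 68.0 → max 68.0 km
Point 3: residuals Station 1 157.6, Station 2 12.4, Station 3 32.4 → max 157.6 km
Point 4: residuals Station 1 28.6, Station 2 22.7, Station 3 100.9 → max 100.9 km
Only Point 1 has all residuals ≈ 0.

Point 1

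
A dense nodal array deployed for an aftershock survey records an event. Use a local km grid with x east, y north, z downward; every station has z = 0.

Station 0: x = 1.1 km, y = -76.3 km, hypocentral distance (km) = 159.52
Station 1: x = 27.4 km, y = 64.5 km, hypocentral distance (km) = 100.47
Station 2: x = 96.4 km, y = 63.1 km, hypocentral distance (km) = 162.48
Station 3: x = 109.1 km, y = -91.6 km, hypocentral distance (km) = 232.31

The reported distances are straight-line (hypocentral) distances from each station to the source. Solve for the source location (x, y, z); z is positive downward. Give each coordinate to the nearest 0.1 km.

(-56.3, 61.8, 55.5)

Each station gives a sphere (x−x_i)² + (y−y_i)² + z² = d_i² (stations at z=0).
Subtracting the Station 0 sphere from Station 1 and Station 2: z² cancels, leaving linear equations in x and y:
52.6 x + 281.6 y = 14440.52
190.6 x + 278.8 y = 6498.55
Solving: x ≈ -56.297, y ≈ 61.796 km (keep extra digits for the depth step; rounded: -56.3, 61.8).
Then from the Station 0 sphere: z² = 159.52² − (x − 1.1)² − (y + 76.3)² with x = -56.297, y = 61.796, so z ≈ 55.513 ≈ 55.5 km.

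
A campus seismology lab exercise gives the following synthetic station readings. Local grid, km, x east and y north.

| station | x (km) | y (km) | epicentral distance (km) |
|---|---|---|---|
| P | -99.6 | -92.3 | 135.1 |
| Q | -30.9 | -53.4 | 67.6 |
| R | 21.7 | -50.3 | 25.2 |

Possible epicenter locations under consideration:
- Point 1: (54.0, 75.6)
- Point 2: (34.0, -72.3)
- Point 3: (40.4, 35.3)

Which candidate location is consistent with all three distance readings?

Point 2

For each candidate, compare |candidate − station| to the reported distance:
Point 1: residuals P 92.5, Q 86.8, R 104.8 → max 104.8 km
Point 2: residuals P 0.0, Q 0.0, R 0.0 → max 0.0 km
Point 3: residuals P 54.3, Q 46.2, R 62.4 → max 62.4 km
Only Point 2 has all residuals ≈ 0.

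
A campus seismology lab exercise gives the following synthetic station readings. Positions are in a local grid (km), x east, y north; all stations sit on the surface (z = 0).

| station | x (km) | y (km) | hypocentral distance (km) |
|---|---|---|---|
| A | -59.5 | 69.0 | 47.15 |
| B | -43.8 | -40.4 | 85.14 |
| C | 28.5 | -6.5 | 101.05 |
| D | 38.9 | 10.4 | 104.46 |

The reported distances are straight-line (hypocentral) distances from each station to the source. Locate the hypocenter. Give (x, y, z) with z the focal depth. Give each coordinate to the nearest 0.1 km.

Each station gives a sphere (x−x_i)² + (y−y_i)² + z² = d_i² (stations at z=0).
Subtracting the A sphere from B and C: z² cancels, leaving linear equations in x and y:
31.4 x − 218.8 y = -9776.35
176.0 x − 151.0 y = -15434.73
Solving: x ≈ -56.294, y ≈ 36.603 km (keep extra digits for the depth step; rounded: -56.3, 36.6).
Then from the A sphere: z² = 47.15² − (x + 59.5)² − (y − 69.0)² with x = -56.294, y = 36.603, so z ≈ 34.107 ≈ 34.1 km.
Check against D (with the unrounded solution): distance 104.46 ≈ 104.46 km. ✓

(-56.3, 36.6, 34.1)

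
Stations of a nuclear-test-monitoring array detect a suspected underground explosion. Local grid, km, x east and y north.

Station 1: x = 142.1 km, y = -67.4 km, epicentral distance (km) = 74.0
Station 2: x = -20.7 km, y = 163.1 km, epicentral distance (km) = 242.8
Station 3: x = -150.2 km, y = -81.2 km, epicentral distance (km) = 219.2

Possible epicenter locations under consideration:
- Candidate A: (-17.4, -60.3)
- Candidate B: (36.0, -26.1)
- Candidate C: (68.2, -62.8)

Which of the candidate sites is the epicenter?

Candidate C

For each candidate, compare |candidate − station| to the reported distance:
Candidate A: residuals Station 1 85.7, Station 2 19.4, Station 3 84.8 → max 85.7 km
Candidate B: residuals Station 1 39.9, Station 2 45.3, Station 3 25.0 → max 45.3 km
Candidate C: residuals Station 1 0.0, Station 2 0.0, Station 3 0.0 → max 0.0 km
Only Candidate C has all residuals ≈ 0.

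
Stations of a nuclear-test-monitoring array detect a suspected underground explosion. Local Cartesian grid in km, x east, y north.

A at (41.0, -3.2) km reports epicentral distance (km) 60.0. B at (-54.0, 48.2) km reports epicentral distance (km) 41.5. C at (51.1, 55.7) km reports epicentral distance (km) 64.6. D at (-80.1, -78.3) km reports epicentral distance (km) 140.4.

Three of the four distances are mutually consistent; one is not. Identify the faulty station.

A

Solve using three stations at a time. Using B, C, D (subtract circle equations pairwise → linear system) gives (x, y) ≈ (-12.6, 44.8).
Distances from that point to each station vs reported:
  A: calculated 72.0 vs reported 60.0 → residual 12.0 km
  B: calculated 41.5 vs reported 41.5 → residual 0.0 km
  C: calculated 64.6 vs reported 64.6 → residual 0.0 km
  D: calculated 140.4 vs reported 140.4 → residual 0.0 km
B, C, D are mutually consistent (residuals ≈ 0); A is off by 12.0 km.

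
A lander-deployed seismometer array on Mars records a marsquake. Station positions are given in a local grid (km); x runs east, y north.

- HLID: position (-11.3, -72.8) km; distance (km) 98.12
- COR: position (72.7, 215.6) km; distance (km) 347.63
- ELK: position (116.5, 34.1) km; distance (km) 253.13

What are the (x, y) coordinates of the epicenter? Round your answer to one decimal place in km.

Circle about each station: (x + 11.3)² + (y + 72.8)² = 98.12²; (x − 72.7)² + (y − 215.6)² = 347.63²; (x − 116.5)² + (y − 34.1)² = 253.13².
Subtracting the HLID equation from the COR and ELK equations removes the quadratic terms:
168.0 x + 576.8 y = -64877.96
255.6 x + 213.8 y = -45139.73
Solving the 2×2 system: x ≈ -109.1, y ≈ -80.7 km.

(-109.1, -80.7)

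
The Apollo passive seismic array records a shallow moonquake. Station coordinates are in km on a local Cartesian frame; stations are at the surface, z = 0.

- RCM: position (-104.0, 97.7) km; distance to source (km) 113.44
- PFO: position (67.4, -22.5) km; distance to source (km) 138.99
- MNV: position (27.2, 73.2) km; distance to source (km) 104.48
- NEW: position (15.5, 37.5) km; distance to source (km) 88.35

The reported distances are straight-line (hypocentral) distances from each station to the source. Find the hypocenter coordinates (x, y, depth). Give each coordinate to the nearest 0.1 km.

Each station gives a sphere (x−x_i)² + (y−y_i)² + z² = d_i² (stations at z=0).
Subtracting the RCM sphere from PFO and MNV: z² cancels, leaving linear equations in x and y:
342.8 x − 240.4 y = -21761.87
262.4 x − 49.0 y = -12310.65
Solving: x ≈ -40.903, y ≈ 32.198 km (keep extra digits for the depth step; rounded: -40.9, 32.2).
Then from the RCM sphere: z² = 113.44² − (x + 104.0)² − (y − 97.7)² with x = -40.903, y = 32.198, so z ≈ 67.800 ≈ 67.8 km.

(-40.9, 32.2, 67.8)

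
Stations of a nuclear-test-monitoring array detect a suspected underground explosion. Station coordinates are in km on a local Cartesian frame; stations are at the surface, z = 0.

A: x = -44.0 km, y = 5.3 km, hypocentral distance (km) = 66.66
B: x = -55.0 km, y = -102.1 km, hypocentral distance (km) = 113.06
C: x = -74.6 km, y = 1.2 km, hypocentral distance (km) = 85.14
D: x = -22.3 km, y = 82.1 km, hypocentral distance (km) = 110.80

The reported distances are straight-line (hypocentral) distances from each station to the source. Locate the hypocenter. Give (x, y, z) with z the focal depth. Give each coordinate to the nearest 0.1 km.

Each station gives a sphere (x−x_i)² + (y−y_i)² + z² = d_i² (stations at z=0).
Subtracting the A sphere from B and C: z² cancels, leaving linear equations in x and y:
-22.0 x − 214.8 y = 3146.31
-61.2 x − 8.2 y = 797.25
Solving: x ≈ -11.218, y ≈ -13.499 km (keep extra digits for the depth step; rounded: -11.2, -13.5).
Then from the A sphere: z² = 66.66² − (x + 44.0)² − (y − 5.3)² with x = -11.218, y = -13.499, so z ≈ 54.914 ≈ 54.9 km.
Check against D (with the unrounded solution): distance 110.80 ≈ 110.80 km. ✓

(-11.2, -13.5, 54.9)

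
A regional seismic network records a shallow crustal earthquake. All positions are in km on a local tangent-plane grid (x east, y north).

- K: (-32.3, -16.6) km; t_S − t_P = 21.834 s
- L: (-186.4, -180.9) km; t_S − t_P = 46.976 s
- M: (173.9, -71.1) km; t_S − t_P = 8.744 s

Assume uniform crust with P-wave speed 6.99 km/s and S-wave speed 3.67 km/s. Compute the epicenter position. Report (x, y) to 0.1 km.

Distance from S−P lag: d = Δt · v_P v_S / (v_P − v_S) = Δt · (6.99·3.67)/(6.99−3.67) ≈ 7.7269·Δt.
So d_K = 168.71, d_L = 362.98, d_M = 67.56 km.
Circle about each station: (x + 32.3)² + (y + 16.6)² = 168.71²; (x + 186.4)² + (y + 180.9)² = 362.98²; (x − 173.9)² + (y + 71.1)² = 67.56².
Subtracting the K equation from the L and M equations removes the quadratic terms:
-308.2 x − 328.6 y = -37140.50
412.4 x − 109.0 y = 57876.28
Solving the 2×2 system: x ≈ 136.4, y ≈ -14.9 km.

x ≈ 136.4 km, y ≈ -14.9 km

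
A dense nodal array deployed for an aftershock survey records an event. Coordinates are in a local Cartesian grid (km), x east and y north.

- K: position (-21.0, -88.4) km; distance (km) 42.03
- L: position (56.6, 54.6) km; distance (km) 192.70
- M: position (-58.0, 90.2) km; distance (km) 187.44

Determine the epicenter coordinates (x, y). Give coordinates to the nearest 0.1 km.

-62.1 km east, -97.2 km north

Circle about each station: (x + 21.0)² + (y + 88.4)² = 42.03²; (x − 56.6)² + (y − 54.6)² = 192.70²; (x + 58.0)² + (y − 90.2)² = 187.44².
Subtracting the K equation from the L and M equations removes the quadratic terms:
155.2 x + 286.0 y = -37437.61
-74.0 x + 357.2 y = -30122.75
Solving the 2×2 system: x ≈ -62.1, y ≈ -97.2 km.
Check against K (with the unrounded x, y): √((x + 21.0)²+(y + 88.4)²) = 42.04 ≈ 42.03 km. ✓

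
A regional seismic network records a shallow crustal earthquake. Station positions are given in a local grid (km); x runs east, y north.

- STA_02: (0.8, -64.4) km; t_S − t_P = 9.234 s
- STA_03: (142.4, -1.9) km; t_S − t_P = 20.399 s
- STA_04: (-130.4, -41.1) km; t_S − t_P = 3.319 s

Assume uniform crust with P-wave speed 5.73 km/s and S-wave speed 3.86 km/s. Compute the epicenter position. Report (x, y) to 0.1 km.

Distance from S−P lag: d = Δt · v_P v_S / (v_P − v_S) = Δt · (5.73·3.86)/(5.73−3.86) ≈ 11.8277·Δt.
So d_STA_02 = 109.22, d_STA_03 = 241.27, d_STA_04 = 39.26 km.
Circle about each station: (x − 0.8)² + (y + 64.4)² = 109.22²; (x − 142.4)² + (y + 1.9)² = 241.27²; (x + 130.4)² + (y + 41.1)² = 39.26².
Subtracting pairs of circle equations eliminates x²+y² and gives linear equations (the radical axes):
283.2 x + 125.0 y = -30148.83
-262.4 x + 46.6 y = 24933.03
Solving the 2×2 system: x ≈ -98.3, y ≈ -18.5 km.

-98.3 km east, -18.5 km north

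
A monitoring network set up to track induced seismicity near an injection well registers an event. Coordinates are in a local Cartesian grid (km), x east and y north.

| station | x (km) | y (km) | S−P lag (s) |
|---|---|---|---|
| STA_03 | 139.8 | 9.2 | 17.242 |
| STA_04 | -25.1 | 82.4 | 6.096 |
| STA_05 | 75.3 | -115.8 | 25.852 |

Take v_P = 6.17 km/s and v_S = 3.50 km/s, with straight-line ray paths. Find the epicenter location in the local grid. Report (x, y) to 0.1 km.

Distance from S−P lag: d = Δt · v_P v_S / (v_P − v_S) = Δt · (6.17·3.50)/(6.17−3.50) ≈ 8.0880·Δt.
So d_STA_03 = 139.45, d_STA_04 = 49.30, d_STA_05 = 209.09 km.
Circle about each station: (x − 139.8)² + (y − 9.2)² = 139.45²; (x + 25.1)² + (y − 82.4)² = 49.30²; (x − 75.3)² + (y + 115.8)² = 209.09².
Subtracting the STA_03 equation from the STA_04 and STA_05 equations removes the quadratic terms:
-329.8 x + 146.4 y = 4806.90
-129.0 x − 250.0 y = -24821.28
Solving the 2×2 system: x ≈ 24.0, y ≈ 86.9 km.
Check against STA_03 (with the unrounded x, y): √((x − 139.8)²+(y − 9.2)²) = 139.45 ≈ 139.45 km. ✓

24.0 km east, 86.9 km north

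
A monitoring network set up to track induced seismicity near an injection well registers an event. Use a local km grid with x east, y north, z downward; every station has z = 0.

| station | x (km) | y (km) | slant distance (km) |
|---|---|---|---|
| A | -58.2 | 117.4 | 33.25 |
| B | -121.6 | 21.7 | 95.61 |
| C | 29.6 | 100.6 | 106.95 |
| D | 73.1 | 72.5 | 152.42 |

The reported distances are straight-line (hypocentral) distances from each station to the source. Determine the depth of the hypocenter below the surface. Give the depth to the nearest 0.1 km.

Each station gives a sphere (x−x_i)² + (y−y_i)² + z² = d_i² (stations at z=0).
Subtracting the A sphere from B and C: z² cancels, leaving linear equations in x and y:
-126.8 x − 191.4 y = -9948.26
175.6 x − 33.6 y = -16506.22
Solving: x ≈ -74.597, y ≈ 101.396 km (keep extra digits for the depth step; rounded: -74.6, 101.4).
Then from the A sphere: z² = 33.25² − (x + 58.2)² − (y − 117.4)² with x = -74.597, y = 101.396, so z ≈ 24.095 ≈ 24.1 km.

24.1 km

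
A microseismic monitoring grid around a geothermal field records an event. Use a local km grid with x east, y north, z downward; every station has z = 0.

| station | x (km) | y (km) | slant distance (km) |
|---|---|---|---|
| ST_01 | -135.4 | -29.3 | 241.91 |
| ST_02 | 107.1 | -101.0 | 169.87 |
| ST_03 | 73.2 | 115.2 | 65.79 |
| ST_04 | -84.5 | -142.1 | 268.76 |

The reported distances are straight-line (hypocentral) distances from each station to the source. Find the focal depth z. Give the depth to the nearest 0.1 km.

Each station gives a sphere (x−x_i)² + (y−y_i)² + z² = d_i² (stations at z=0).
Subtracting the ST_01 sphere from ST_02 and ST_03: z² cancels, leaving linear equations in x and y:
485.0 x − 143.4 y = 32144.39
417.2 x + 289.0 y = 53629.75
Solving: x ≈ 84.905, y ≈ 63.002 km (keep extra digits for the depth step; rounded: 84.9, 63.0).
Then from the ST_01 sphere: z² = 241.91² − (x + 135.4)² − (y + 29.3)² with x = 84.905, y = 63.002, so z ≈ 38.295 ≈ 38.3 km.

z ≈ 38.3 km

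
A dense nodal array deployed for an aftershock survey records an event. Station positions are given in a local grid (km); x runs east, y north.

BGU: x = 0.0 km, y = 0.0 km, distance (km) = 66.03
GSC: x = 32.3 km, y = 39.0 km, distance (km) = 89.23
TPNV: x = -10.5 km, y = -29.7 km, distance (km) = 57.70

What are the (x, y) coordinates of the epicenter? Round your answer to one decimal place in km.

(43.7, -49.5)

Circle about each station: x² + y² = 66.03²; (x − 32.3)² + (y − 39.0)² = 89.23²; (x + 10.5)² + (y + 29.7)² = 57.70².
Subtracting the BGU equation from the GSC and TPNV equations removes the quadratic terms:
64.6 x + 78.0 y = -1037.74
-21.0 x − 59.4 y = 2023.01
Solving the 2×2 system: x ≈ 43.7, y ≈ -49.5 km.
Check against BGU (with the unrounded x, y): √(x²+y²) = 66.05 ≈ 66.03 km. ✓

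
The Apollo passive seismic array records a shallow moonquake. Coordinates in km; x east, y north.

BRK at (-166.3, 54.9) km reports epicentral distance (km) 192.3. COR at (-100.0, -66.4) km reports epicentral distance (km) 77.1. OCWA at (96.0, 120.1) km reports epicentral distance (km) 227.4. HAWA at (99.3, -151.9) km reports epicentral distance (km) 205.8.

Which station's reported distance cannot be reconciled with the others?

Solve using three stations at a time. Using BRK, COR, OCWA (subtract circle equations pairwise → linear system) gives (x, y) ≈ (-23.2, -73.6).
Distances from that point to each station vs reported:
  BRK: calculated 192.3 vs reported 192.3 → residual 0.0 km
  COR: calculated 77.1 vs reported 77.1 → residual 0.0 km
  OCWA: calculated 227.4 vs reported 227.4 → residual 0.0 km
  HAWA: calculated 145.4 vs reported 205.8 → residual 60.4 km
BRK, COR, OCWA are mutually consistent (residuals ≈ 0); HAWA is off by 60.4 km.

HAWA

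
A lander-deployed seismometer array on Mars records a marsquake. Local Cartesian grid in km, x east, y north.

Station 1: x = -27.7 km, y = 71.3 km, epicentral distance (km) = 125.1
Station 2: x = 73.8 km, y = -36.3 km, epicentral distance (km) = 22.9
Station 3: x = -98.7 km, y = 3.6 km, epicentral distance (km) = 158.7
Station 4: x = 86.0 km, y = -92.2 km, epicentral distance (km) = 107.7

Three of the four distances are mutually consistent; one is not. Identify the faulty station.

Solve using three stations at a time. Using Station 1, Station 2, Station 3 (subtract circle equations pairwise → linear system) gives (x, y) ≈ (58.3, -19.5).
Distances from that point to each station vs reported:
  Station 1: calculated 125.1 vs reported 125.1 → residual 0.0 km
  Station 2: calculated 22.8 vs reported 22.9 → residual 0.1 km
  Station 3: calculated 158.7 vs reported 158.7 → residual 0.0 km
  Station 4: calculated 77.8 vs reported 107.7 → residual 29.9 km
Station 1, Station 2, Station 3 are mutually consistent (residuals ≈ 0); Station 4 is off by 29.9 km.

Station 4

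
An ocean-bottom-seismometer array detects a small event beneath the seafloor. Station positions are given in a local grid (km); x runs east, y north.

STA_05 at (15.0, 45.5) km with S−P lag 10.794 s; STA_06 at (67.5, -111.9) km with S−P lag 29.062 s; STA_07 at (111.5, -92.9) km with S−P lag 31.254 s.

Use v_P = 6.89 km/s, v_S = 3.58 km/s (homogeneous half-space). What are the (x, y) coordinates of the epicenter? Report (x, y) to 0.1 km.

Distance from S−P lag: d = Δt · v_P v_S / (v_P − v_S) = Δt · (6.89·3.58)/(6.89−3.58) ≈ 7.4520·Δt.
So d_STA_05 = 80.44, d_STA_06 = 216.57, d_STA_07 = 232.91 km.
Circle about each station: (x − 15.0)² + (y − 45.5)² = 80.44²; (x − 67.5)² + (y + 111.9)² = 216.57²; (x − 111.5)² + (y + 92.9)² = 232.91².
Subtracting pairs of circle equations eliminates x²+y² and gives linear equations (the radical axes):
105.0 x − 314.8 y = -25649.36
193.0 x − 276.8 y = -29009.06
Solving the 2×2 system: x ≈ -64.1, y ≈ 60.1 km.
Check against STA_05 (with the unrounded x, y): √((x − 15.0)²+(y − 45.5)²) = 80.46 ≈ 80.44 km. ✓

-64.1 km east, 60.1 km north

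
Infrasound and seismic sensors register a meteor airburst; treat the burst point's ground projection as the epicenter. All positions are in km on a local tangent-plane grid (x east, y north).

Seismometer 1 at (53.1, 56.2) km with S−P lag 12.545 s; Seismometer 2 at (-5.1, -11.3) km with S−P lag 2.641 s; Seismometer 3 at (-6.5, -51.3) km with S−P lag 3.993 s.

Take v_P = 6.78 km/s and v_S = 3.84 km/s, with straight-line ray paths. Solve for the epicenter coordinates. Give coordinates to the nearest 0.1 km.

x ≈ -26.0 km, y ≈ -21.8 km

Distance from S−P lag: d = Δt · v_P v_S / (v_P − v_S) = Δt · (6.78·3.84)/(6.78−3.84) ≈ 8.8555·Δt.
So d_Seismometer 1 = 111.09, d_Seismometer 2 = 23.39, d_Seismometer 3 = 35.36 km.
Circle about each station: (x − 53.1)² + (y − 56.2)² = 111.09²; (x + 5.1)² + (y + 11.3)² = 23.39²; (x + 6.5)² + (y + 51.3)² = 35.36².
Subtracting pairs of circle equations eliminates x²+y² and gives linear equations (the radical axes):
-116.4 x − 135.0 y = 5969.55
-119.2 x − 215.0 y = 7786.55
Solving the 2×2 system: x ≈ -26.0, y ≈ -21.8 km.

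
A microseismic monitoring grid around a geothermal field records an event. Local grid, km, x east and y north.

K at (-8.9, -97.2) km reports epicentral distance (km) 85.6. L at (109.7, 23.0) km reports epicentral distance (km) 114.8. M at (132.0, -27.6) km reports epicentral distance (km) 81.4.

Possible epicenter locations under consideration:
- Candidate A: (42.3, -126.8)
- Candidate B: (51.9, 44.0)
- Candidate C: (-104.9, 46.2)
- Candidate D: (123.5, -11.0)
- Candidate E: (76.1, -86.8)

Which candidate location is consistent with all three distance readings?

For each candidate, compare |candidate − station| to the reported distance:
Candidate A: residuals K 26.5, L 49.5, M 52.3 → max 52.3 km
Candidate B: residuals K 68.1, L 53.3, M 26.0 → max 68.1 km
Candidate C: residuals K 87.0, L 101.1, M 166.7 → max 166.7 km
Candidate D: residuals K 72.4, L 78.1, M 62.8 → max 78.1 km
Candidate E: residuals K 0.0, L 0.0, M 0.0 → max 0.0 km
Only Candidate E has all residuals ≈ 0.

Candidate E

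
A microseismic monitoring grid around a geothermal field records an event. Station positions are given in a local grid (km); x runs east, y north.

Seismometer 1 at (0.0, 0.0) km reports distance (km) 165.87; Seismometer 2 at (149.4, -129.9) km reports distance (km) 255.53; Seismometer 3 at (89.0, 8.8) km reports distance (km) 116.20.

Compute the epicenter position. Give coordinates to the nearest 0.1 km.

x ≈ 111.5 km, y ≈ 122.8 km

Circle about each station: x² + y² = 165.87²; (x − 149.4)² + (y + 129.9)² = 255.53²; (x − 89.0)² + (y − 8.8)² = 116.20².
Subtracting the Seismometer 1 equation from the Seismometer 2 and Seismometer 3 equations removes the quadratic terms:
298.8 x − 259.8 y = 1411.65
178.0 x + 17.6 y = 22008.86
Solving the 2×2 system: x ≈ 111.5, y ≈ 122.8 km.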